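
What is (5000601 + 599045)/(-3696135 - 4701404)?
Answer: -5599646/8397539 ≈ -0.66682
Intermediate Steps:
(5000601 + 599045)/(-3696135 - 4701404) = 5599646/(-8397539) = 5599646*(-1/8397539) = -5599646/8397539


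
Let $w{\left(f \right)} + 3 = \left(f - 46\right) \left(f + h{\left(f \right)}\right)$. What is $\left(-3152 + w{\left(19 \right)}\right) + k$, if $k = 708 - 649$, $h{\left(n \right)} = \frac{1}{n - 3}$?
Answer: $- \frac{57771}{16} \approx -3610.7$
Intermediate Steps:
$h{\left(n \right)} = \frac{1}{-3 + n}$
$k = 59$
$w{\left(f \right)} = -3 + \left(-46 + f\right) \left(f + \frac{1}{-3 + f}\right)$ ($w{\left(f \right)} = -3 + \left(f - 46\right) \left(f + \frac{1}{-3 + f}\right) = -3 + \left(-46 + f\right) \left(f + \frac{1}{-3 + f}\right)$)
$\left(-3152 + w{\left(19 \right)}\right) + k = \left(-3152 + \frac{-37 + 19^{3} - 49 \cdot 19^{2} + 136 \cdot 19}{-3 + 19}\right) + 59 = \left(-3152 + \frac{-37 + 6859 - 17689 + 2584}{16}\right) + 59 = \left(-3152 + \frac{1}{16} \left(-8283\right)\right) + 59 = \left(-3152 - \frac{8283}{16}\right) + 59 = - \frac{58715}{16} + 59 = - \frac{57771}{16}$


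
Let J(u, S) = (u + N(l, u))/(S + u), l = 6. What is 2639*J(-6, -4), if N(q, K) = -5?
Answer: 29029/10 ≈ 2902.9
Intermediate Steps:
J(u, S) = (-5 + u)/(S + u) (J(u, S) = (u - 5)/(S + u) = (-5 + u)/(S + u))
2639*J(-6, -4) = 2639*((-5 - 6)/(-4 - 6)) = 2639*(-11/(-10)) = 2639*(-⅒*(-11)) = 2639*(11/10) = 29029/10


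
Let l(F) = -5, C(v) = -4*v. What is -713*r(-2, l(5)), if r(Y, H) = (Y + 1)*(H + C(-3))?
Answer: 4991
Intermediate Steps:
r(Y, H) = (1 + Y)*(12 + H) (r(Y, H) = (Y + 1)*(H - 4*(-3)) = (1 + Y)*(H + 12) = (1 + Y)*(12 + H))
-713*r(-2, l(5)) = -713*(12 - 5 + 12*(-2) - 5*(-2)) = -713*(12 - 5 - 24 + 10) = -713*(-7) = 4991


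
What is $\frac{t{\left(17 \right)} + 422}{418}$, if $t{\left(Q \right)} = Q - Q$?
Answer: $\frac{211}{209} \approx 1.0096$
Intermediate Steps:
$t{\left(Q \right)} = 0$
$\frac{t{\left(17 \right)} + 422}{418} = \frac{0 + 422}{418} = \frac{1}{418} \cdot 422 = \frac{211}{209}$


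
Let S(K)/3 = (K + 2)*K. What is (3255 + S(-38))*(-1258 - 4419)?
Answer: -41777043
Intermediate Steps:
S(K) = 3*K*(2 + K) (S(K) = 3*((K + 2)*K) = 3*((2 + K)*K) = 3*(K*(2 + K)) = 3*K*(2 + K))
(3255 + S(-38))*(-1258 - 4419) = (3255 + 3*(-38)*(2 - 38))*(-1258 - 4419) = (3255 + 3*(-38)*(-36))*(-5677) = (3255 + 4104)*(-5677) = 7359*(-5677) = -41777043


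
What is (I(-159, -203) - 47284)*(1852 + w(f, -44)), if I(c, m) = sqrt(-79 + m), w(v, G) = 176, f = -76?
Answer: -95891952 + 2028*I*sqrt(282) ≈ -9.5892e+7 + 34056.0*I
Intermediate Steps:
(I(-159, -203) - 47284)*(1852 + w(f, -44)) = (sqrt(-79 - 203) - 47284)*(1852 + 176) = (sqrt(-282) - 47284)*2028 = (I*sqrt(282) - 47284)*2028 = (-47284 + I*sqrt(282))*2028 = -95891952 + 2028*I*sqrt(282)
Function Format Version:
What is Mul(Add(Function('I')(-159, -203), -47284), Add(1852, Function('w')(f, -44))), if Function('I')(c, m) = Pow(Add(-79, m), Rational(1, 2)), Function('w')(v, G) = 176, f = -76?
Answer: Add(-95891952, Mul(2028, I, Pow(282, Rational(1, 2)))) ≈ Add(-9.5892e+7, Mul(34056., I))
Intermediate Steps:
Mul(Add(Function('I')(-159, -203), -47284), Add(1852, Function('w')(f, -44))) = Mul(Add(Pow(Add(-79, -203), Rational(1, 2)), -47284), Add(1852, 176)) = Mul(Add(Pow(-282, Rational(1, 2)), -47284), 2028) = Mul(Add(Mul(I, Pow(282, Rational(1, 2))), -47284), 2028) = Mul(Add(-47284, Mul(I, Pow(282, Rational(1, 2)))), 2028) = Add(-95891952, Mul(2028, I, Pow(282, Rational(1, 2))))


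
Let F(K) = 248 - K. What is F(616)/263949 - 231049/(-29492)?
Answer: 60974299445/7784383908 ≈ 7.8329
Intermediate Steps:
F(616)/263949 - 231049/(-29492) = (248 - 1*616)/263949 - 231049/(-29492) = (248 - 616)*(1/263949) - 231049*(-1/29492) = -368*1/263949 + 231049/29492 = -368/263949 + 231049/29492 = 60974299445/7784383908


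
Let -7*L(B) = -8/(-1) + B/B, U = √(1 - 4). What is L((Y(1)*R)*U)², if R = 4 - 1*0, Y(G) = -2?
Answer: 81/49 ≈ 1.6531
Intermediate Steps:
R = 4 (R = 4 + 0 = 4)
U = I*√3 (U = √(-3) = I*√3 ≈ 1.732*I)
L(B) = -9/7 (L(B) = -(-8/(-1) + B/B)/7 = -(-8*(-1) + 1)/7 = -(8 + 1)/7 = -⅐*9 = -9/7)
L((Y(1)*R)*U)² = (-9/7)² = 81/49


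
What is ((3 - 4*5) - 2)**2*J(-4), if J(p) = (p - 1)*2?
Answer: -3610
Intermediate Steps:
J(p) = -2 + 2*p (J(p) = (-1 + p)*2 = -2 + 2*p)
((3 - 4*5) - 2)**2*J(-4) = ((3 - 4*5) - 2)**2*(-2 + 2*(-4)) = ((3 - 20) - 2)**2*(-2 - 8) = (-17 - 2)**2*(-10) = (-19)**2*(-10) = 361*(-10) = -3610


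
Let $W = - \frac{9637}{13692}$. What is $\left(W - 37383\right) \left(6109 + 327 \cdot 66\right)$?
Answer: $- \frac{14173850823043}{13692} \approx -1.0352 \cdot 10^{9}$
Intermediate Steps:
$W = - \frac{9637}{13692}$ ($W = \left(-9637\right) \frac{1}{13692} = - \frac{9637}{13692} \approx -0.70384$)
$\left(W - 37383\right) \left(6109 + 327 \cdot 66\right) = \left(- \frac{9637}{13692} - 37383\right) \left(6109 + 327 \cdot 66\right) = - \frac{511857673 \left(6109 + 21582\right)}{13692} = \left(- \frac{511857673}{13692}\right) 27691 = - \frac{14173850823043}{13692}$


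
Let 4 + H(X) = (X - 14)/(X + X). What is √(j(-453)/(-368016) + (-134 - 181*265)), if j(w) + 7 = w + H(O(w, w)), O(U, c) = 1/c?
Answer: I*√180953511070574/61336 ≈ 219.31*I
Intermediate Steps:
H(X) = -4 + (-14 + X)/(2*X) (H(X) = -4 + (X - 14)/(X + X) = -4 + (-14 + X)/((2*X)) = -4 + (-14 + X)*(1/(2*X)) = -4 + (-14 + X)/(2*X))
j(w) = -21/2 - 6*w (j(w) = -7 + (w + (-7/2 - 7*w)) = -7 + (-7/2 - 6*w) = -21/2 - 6*w)
√(j(-453)/(-368016) + (-134 - 181*265)) = √((-21/2 - 6*(-453))/(-368016) + (-134 - 181*265)) = √((-21/2 + 2718)*(-1/368016) + (-134 - 47965)) = √((5415/2)*(-1/368016) - 48099) = √(-1805/245344 - 48099) = √(-11800802861/245344) = I*√180953511070574/61336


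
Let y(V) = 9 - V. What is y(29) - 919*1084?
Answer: -996216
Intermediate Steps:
y(29) - 919*1084 = (9 - 1*29) - 919*1084 = (9 - 29) - 996196 = -20 - 996196 = -996216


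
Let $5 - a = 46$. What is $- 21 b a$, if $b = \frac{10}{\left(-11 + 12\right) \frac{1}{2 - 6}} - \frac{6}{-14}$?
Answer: $-34071$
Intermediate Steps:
$a = -41$ ($a = 5 - 46 = -41$)
$b = - \frac{277}{7}$ ($b = \frac{10}{1 \frac{1}{-4}} - - \frac{3}{7} = \frac{10}{1 \left(- \frac{1}{4}\right)} + \frac{3}{7} = \frac{10}{- \frac{1}{4}} + \frac{3}{7} = 10 \left(-4\right) + \frac{3}{7} = -40 + \frac{3}{7} = - \frac{277}{7} \approx -39.571$)
$- 21 b a = \left(-21\right) \left(- \frac{277}{7}\right) \left(-41\right) = 831 \left(-41\right) = -34071$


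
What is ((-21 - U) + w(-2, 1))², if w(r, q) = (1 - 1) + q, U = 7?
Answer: 729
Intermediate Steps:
w(r, q) = q (w(r, q) = 0 + q = q)
((-21 - U) + w(-2, 1))² = ((-21 - 1*7) + 1)² = ((-21 - 7) + 1)² = (-28 + 1)² = (-27)² = 729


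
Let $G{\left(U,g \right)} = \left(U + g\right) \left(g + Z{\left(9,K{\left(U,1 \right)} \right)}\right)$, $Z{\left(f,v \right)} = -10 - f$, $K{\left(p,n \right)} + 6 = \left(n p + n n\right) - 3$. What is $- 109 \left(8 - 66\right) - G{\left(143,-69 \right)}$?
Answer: $12834$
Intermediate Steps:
$K{\left(p,n \right)} = -9 + n^{2} + n p$ ($K{\left(p,n \right)} = -6 - \left(3 - n n - n p\right) = -6 - \left(3 - n^{2} - n p\right) = -6 + \left(-3 + n^{2} + n p\right) = -9 + n^{2} + n p$)
$G{\left(U,g \right)} = \left(-19 + g\right) \left(U + g\right)$ ($G{\left(U,g \right)} = \left(U + g\right) \left(g - 19\right) = \left(U + g\right) \left(-19 + g\right) = \left(-19 + g\right) \left(U + g\right)$)
$- 109 \left(8 - 66\right) - G{\left(143,-69 \right)} = - 109 \left(8 - 66\right) - \left(\left(-69\right)^{2} - 2717 - -1311 + 143 \left(-69\right)\right) = \left(-109\right) \left(-58\right) - \left(4761 - 2717 + 1311 - 9867\right) = 6322 - -6512 = 6322 + 6512 = 12834$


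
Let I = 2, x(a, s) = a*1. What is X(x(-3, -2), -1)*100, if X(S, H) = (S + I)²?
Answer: 100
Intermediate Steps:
x(a, s) = a
X(S, H) = (2 + S)² (X(S, H) = (S + 2)² = (2 + S)²)
X(x(-3, -2), -1)*100 = (2 - 3)²*100 = (-1)²*100 = 1*100 = 100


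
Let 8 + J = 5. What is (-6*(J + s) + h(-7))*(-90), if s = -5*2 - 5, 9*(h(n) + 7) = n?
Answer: -9020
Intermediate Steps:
J = -3 (J = -8 + 5 = -3)
h(n) = -7 + n/9
s = -15 (s = -10 - 5 = -15)
(-6*(J + s) + h(-7))*(-90) = (-6*(-3 - 15) + (-7 + (⅑)*(-7)))*(-90) = (-6*(-18) + (-7 - 7/9))*(-90) = (108 - 70/9)*(-90) = (902/9)*(-90) = -9020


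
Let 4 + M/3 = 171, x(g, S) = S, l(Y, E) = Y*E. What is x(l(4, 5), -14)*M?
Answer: -7014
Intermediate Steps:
l(Y, E) = E*Y
M = 501 (M = -12 + 3*171 = -12 + 513 = 501)
x(l(4, 5), -14)*M = -14*501 = -7014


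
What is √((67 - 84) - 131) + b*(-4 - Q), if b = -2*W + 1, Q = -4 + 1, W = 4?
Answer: 7 + 2*I*√37 ≈ 7.0 + 12.166*I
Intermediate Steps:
Q = -3
b = -7 (b = -2*4 + 1 = -8 + 1 = -7)
√((67 - 84) - 131) + b*(-4 - Q) = √((67 - 84) - 131) - 7*(-4 - 1*(-3)) = √(-17 - 131) - 7*(-4 + 3) = √(-148) - 7*(-1) = 2*I*√37 + 7 = 7 + 2*I*√37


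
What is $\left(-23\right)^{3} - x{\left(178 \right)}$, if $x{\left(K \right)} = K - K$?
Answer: $-12167$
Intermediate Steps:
$x{\left(K \right)} = 0$
$\left(-23\right)^{3} - x{\left(178 \right)} = \left(-23\right)^{3} - 0 = -12167 + 0 = -12167$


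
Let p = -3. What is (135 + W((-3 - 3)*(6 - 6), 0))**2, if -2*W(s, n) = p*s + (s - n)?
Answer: 18225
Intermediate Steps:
W(s, n) = s + n/2 (W(s, n) = -(-3*s + (s - n))/2 = -(-n - 2*s)/2 = s + n/2)
(135 + W((-3 - 3)*(6 - 6), 0))**2 = (135 + ((-3 - 3)*(6 - 6) + (1/2)*0))**2 = (135 + (-6*0 + 0))**2 = (135 + (0 + 0))**2 = (135 + 0)**2 = 135**2 = 18225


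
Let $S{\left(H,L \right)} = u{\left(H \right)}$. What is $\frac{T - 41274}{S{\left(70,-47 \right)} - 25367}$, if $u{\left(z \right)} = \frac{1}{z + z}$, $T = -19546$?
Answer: $\frac{8514800}{3551379} \approx 2.3976$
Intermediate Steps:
$u{\left(z \right)} = \frac{1}{2 z}$
$S{\left(H,L \right)} = \frac{1}{2 H}$
$\frac{T - 41274}{S{\left(70,-47 \right)} - 25367} = \frac{-19546 - 41274}{\frac{1}{2 \cdot 70} - 25367} = - \frac{60820}{\frac{1}{2} \cdot \frac{1}{70} - 25367} = - \frac{60820}{\frac{1}{140} - 25367} = - \frac{60820}{- \frac{3551379}{140}} = \left(-60820\right) \left(- \frac{140}{3551379}\right) = \frac{8514800}{3551379}$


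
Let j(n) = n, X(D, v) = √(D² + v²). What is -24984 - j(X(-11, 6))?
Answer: -24984 - √157 ≈ -24997.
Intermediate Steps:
-24984 - j(X(-11, 6)) = -24984 - √((-11)² + 6²) = -24984 - √(121 + 36) = -24984 - √157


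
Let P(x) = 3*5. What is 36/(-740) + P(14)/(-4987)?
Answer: -47658/922595 ≈ -0.051656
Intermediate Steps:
P(x) = 15
36/(-740) + P(14)/(-4987) = 36/(-740) + 15/(-4987) = 36*(-1/740) + 15*(-1/4987) = -9/185 - 15/4987 = -47658/922595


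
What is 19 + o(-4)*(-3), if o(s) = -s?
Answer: 7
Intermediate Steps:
19 + o(-4)*(-3) = 19 - 1*(-4)*(-3) = 19 + 4*(-3) = 19 - 12 = 7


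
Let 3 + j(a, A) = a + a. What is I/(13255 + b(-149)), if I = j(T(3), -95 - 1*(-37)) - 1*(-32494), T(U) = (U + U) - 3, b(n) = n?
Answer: 32497/13106 ≈ 2.4796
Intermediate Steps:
T(U) = -3 + 2*U (T(U) = 2*U - 3 = -3 + 2*U)
j(a, A) = -3 + 2*a (j(a, A) = -3 + (a + a) = -3 + 2*a)
I = 32497 (I = (-3 + 2*(-3 + 2*3)) - 1*(-32494) = (-3 + 2*(-3 + 6)) + 32494 = (-3 + 2*3) + 32494 = (-3 + 6) + 32494 = 3 + 32494 = 32497)
I/(13255 + b(-149)) = 32497/(13255 - 149) = 32497/13106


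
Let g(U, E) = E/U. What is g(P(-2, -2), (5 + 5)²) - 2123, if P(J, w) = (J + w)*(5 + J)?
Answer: -6394/3 ≈ -2131.3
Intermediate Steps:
P(J, w) = (5 + J)*(J + w)
g(P(-2, -2), (5 + 5)²) - 2123 = (5 + 5)²/((-2)² + 5*(-2) + 5*(-2) - 2*(-2)) - 2123 = 10²/(4 - 10 - 10 + 4) - 2123 = 100/(-12) - 2123 = 100*(-1/12) - 2123 = -25/3 - 2123 = -6394/3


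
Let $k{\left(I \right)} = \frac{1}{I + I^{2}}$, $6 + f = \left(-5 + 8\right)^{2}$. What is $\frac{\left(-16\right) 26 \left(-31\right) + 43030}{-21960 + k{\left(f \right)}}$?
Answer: $- \frac{671112}{263519} \approx -2.5467$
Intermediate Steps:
$f = 3$ ($f = -6 + \left(-5 + 8\right)^{2} = -6 + 3^{2} = -6 + 9 = 3$)
$\frac{\left(-16\right) 26 \left(-31\right) + 43030}{-21960 + k{\left(f \right)}} = \frac{\left(-16\right) 26 \left(-31\right) + 43030}{-21960 + \frac{1}{3 \left(1 + 3\right)}} = \frac{\left(-416\right) \left(-31\right) + 43030}{-21960 + \frac{1}{3 \cdot 4}} = \frac{12896 + 43030}{-21960 + \frac{1}{3} \cdot \frac{1}{4}} = \frac{55926}{-21960 + \frac{1}{12}} = \frac{55926}{- \frac{263519}{12}} = 55926 \left(- \frac{12}{263519}\right) = - \frac{671112}{263519}$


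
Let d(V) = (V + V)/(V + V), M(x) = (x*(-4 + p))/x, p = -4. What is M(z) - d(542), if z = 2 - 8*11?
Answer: -9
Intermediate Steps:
z = -86 (z = 2 - 88 = -86)
M(x) = -8 (M(x) = (x*(-4 - 4))/x = (x*(-8))/x = (-8*x)/x = -8)
d(V) = 1 (d(V) = (2*V)/((2*V)) = (2*V)*(1/(2*V)) = 1)
M(z) - d(542) = -8 - 1*1 = -8 - 1 = -9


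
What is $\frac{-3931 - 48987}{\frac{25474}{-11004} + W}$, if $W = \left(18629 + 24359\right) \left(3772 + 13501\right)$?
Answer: $- \frac{291154836}{4085409532711} \approx -7.1267 \cdot 10^{-5}$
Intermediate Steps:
$W = 742531724$ ($W = 42988 \cdot 17273 = 742531724$)
$\frac{-3931 - 48987}{\frac{25474}{-11004} + W} = \frac{-3931 - 48987}{\frac{25474}{-11004} + 742531724} = - \frac{52918}{25474 \left(- \frac{1}{11004}\right) + 742531724} = - \frac{52918}{- \frac{12737}{5502} + 742531724} = - \frac{52918}{\frac{4085409532711}{5502}} = \left(-52918\right) \frac{5502}{4085409532711} = - \frac{291154836}{4085409532711}$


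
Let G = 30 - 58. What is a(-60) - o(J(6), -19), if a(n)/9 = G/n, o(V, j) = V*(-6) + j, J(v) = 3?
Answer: 206/5 ≈ 41.200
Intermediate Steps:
o(V, j) = j - 6*V (o(V, j) = -6*V + j = j - 6*V)
G = -28
a(n) = -252/n (a(n) = 9*(-28/n) = -252/n)
a(-60) - o(J(6), -19) = -252/(-60) - (-19 - 6*3) = -252*(-1/60) - (-19 - 18) = 21/5 - 1*(-37) = 21/5 + 37 = 206/5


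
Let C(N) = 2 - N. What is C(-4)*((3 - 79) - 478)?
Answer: -3324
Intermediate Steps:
C(-4)*((3 - 79) - 478) = (2 - 1*(-4))*((3 - 79) - 478) = (2 + 4)*(-76 - 478) = 6*(-554) = -3324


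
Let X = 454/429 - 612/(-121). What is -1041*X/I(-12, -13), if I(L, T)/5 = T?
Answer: 10015114/102245 ≈ 97.952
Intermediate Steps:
I(L, T) = 5*T
X = 28862/4719 (X = 454*(1/429) - 612*(-1/121) = 454/429 + 612/121 = 28862/4719 ≈ 6.1161)
-1041*X/I(-12, -13) = -10015114/(1573*(5*(-13))) = -10015114/(1573*(-65)) = -10015114*(-1)/(1573*65) = -1041*(-28862/306735) = 10015114/102245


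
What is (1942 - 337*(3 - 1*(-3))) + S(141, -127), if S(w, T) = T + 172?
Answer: -35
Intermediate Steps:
S(w, T) = 172 + T
(1942 - 337*(3 - 1*(-3))) + S(141, -127) = (1942 - 337*(3 - 1*(-3))) + (172 - 127) = (1942 - 337*(3 + 3)) + 45 = (1942 - 337*6) + 45 = (1942 - 2022) + 45 = -80 + 45 = -35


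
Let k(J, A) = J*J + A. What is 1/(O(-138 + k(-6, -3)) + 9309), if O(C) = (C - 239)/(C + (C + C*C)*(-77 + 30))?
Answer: 513345/4778728949 ≈ 0.00010742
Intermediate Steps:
k(J, A) = A + J² (k(J, A) = J² + A = A + J²)
O(C) = (-239 + C)/(-47*C² - 46*C) (O(C) = (-239 + C)/(C + (C + C²)*(-47)) = (-239 + C)/(C + (-47*C - 47*C²)) = (-239 + C)/(-47*C² - 46*C))
1/(O(-138 + k(-6, -3)) + 9309) = 1/((239 - (-138 + (-3 + (-6)²)))/((-138 + (-3 + (-6)²))*(46 + 47*(-138 + (-3 + (-6)²)))) + 9309) = 1/((239 - (-138 + (-3 + 36)))/((-138 + (-3 + 36))*(46 + 47*(-138 + (-3 + 36)))) + 9309) = 1/((239 - (-138 + 33))/((-138 + 33)*(46 + 47*(-138 + 33))) + 9309) = 1/((239 - 1*(-105))/((-105)*(46 + 47*(-105))) + 9309) = 1/(-(239 + 105)/(105*(46 - 4935)) + 9309) = 1/(-1/105*344/(-4889) + 9309) = 1/(-1/105*(-1/4889)*344 + 9309) = 1/(344/513345 + 9309) = 1/(4778728949/513345) = 513345/4778728949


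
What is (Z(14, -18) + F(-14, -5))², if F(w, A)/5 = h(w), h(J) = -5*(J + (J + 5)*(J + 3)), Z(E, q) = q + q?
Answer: 4669921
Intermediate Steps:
Z(E, q) = 2*q
h(J) = -5*J - 5*(3 + J)*(5 + J) (h(J) = -5*(J + (5 + J)*(3 + J)) = -5*(J + (3 + J)*(5 + J)) = -5*J - 5*(3 + J)*(5 + J))
F(w, A) = -375 - 225*w - 25*w² (F(w, A) = 5*(-75 - 45*w - 5*w²) = -375 - 225*w - 25*w²)
(Z(14, -18) + F(-14, -5))² = (2*(-18) + (-375 - 225*(-14) - 25*(-14)²))² = (-36 + (-375 + 3150 - 25*196))² = (-36 + (-375 + 3150 - 4900))² = (-36 - 2125)² = (-2161)² = 4669921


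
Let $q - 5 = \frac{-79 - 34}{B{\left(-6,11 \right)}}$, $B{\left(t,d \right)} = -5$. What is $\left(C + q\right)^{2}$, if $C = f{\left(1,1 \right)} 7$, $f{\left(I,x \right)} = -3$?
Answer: $\frac{1089}{25} \approx 43.56$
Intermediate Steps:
$q = \frac{138}{5}$ ($q = 5 + \frac{-79 - 34}{-5} = 5 - - \frac{113}{5} = 5 + \frac{113}{5} = \frac{138}{5} \approx 27.6$)
$C = -21$ ($C = \left(-3\right) 7 = -21$)
$\left(C + q\right)^{2} = \left(-21 + \frac{138}{5}\right)^{2} = \left(\frac{33}{5}\right)^{2} = \frac{1089}{25}$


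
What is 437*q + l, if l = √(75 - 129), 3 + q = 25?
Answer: 9614 + 3*I*√6 ≈ 9614.0 + 7.3485*I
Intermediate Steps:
q = 22 (q = -3 + 25 = 22)
l = 3*I*√6 (l = √(-54) = 3*I*√6 ≈ 7.3485*I)
437*q + l = 437*22 + 3*I*√6 = 9614 + 3*I*√6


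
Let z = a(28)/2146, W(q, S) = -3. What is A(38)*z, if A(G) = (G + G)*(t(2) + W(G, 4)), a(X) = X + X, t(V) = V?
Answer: -2128/1073 ≈ -1.9832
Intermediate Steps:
a(X) = 2*X
z = 28/1073 (z = (2*28)/2146 = 56*(1/2146) = 28/1073 ≈ 0.026095)
A(G) = -2*G (A(G) = (G + G)*(2 - 3) = (2*G)*(-1) = -2*G)
A(38)*z = -2*38*(28/1073) = -76*28/1073 = -2128/1073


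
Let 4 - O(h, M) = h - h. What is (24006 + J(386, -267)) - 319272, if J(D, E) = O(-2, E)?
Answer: -295262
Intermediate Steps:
O(h, M) = 4 (O(h, M) = 4 - (h - h) = 4 - 1*0 = 4 + 0 = 4)
J(D, E) = 4
(24006 + J(386, -267)) - 319272 = (24006 + 4) - 319272 = 24010 - 319272 = -295262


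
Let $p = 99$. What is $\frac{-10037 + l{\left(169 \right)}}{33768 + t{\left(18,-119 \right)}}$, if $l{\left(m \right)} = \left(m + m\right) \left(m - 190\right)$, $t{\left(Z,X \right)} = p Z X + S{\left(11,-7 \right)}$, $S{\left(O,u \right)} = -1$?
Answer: $\frac{17135}{178291} \approx 0.096107$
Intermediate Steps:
$t{\left(Z,X \right)} = -1 + 99 X Z$ ($t{\left(Z,X \right)} = 99 Z X - 1 = 99 X Z - 1 = -1 + 99 X Z$)
$l{\left(m \right)} = 2 m \left(-190 + m\right)$
$\frac{-10037 + l{\left(169 \right)}}{33768 + t{\left(18,-119 \right)}} = \frac{-10037 + 2 \cdot 169 \left(-190 + 169\right)}{33768 + \left(-1 + 99 \left(-119\right) 18\right)} = \frac{-10037 + 2 \cdot 169 \left(-21\right)}{33768 - 212059} = \frac{-10037 - 7098}{33768 - 212059} = - \frac{17135}{-178291} = \left(-17135\right) \left(- \frac{1}{178291}\right) = \frac{17135}{178291}$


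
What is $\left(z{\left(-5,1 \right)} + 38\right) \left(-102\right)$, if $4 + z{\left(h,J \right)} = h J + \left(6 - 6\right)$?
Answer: $-2958$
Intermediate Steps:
$z{\left(h,J \right)} = -4 + J h$ ($z{\left(h,J \right)} = -4 + \left(h J + \left(6 - 6\right)\right) = -4 + \left(J h + \left(6 - 6\right)\right) = -4 + \left(J h + 0\right) = -4 + J h$)
$\left(z{\left(-5,1 \right)} + 38\right) \left(-102\right) = \left(\left(-4 + 1 \left(-5\right)\right) + 38\right) \left(-102\right) = \left(\left(-4 - 5\right) + 38\right) \left(-102\right) = \left(-9 + 38\right) \left(-102\right) = 29 \left(-102\right) = -2958$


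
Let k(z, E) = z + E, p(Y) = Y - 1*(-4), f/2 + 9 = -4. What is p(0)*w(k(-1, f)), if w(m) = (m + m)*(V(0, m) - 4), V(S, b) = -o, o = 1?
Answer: 1080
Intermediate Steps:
f = -26 (f = -18 + 2*(-4) = -18 - 8 = -26)
V(S, b) = -1 (V(S, b) = -1*1 = -1)
p(Y) = 4 + Y (p(Y) = Y + 4 = 4 + Y)
k(z, E) = E + z
w(m) = -10*m (w(m) = (m + m)*(-1 - 4) = (2*m)*(-5) = -10*m)
p(0)*w(k(-1, f)) = (4 + 0)*(-10*(-26 - 1)) = 4*(-10*(-27)) = 4*270 = 1080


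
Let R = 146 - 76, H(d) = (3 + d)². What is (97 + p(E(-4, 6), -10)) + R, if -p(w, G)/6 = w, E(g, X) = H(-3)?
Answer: 167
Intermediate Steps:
E(g, X) = 0 (E(g, X) = (3 - 3)² = 0² = 0)
R = 70
p(w, G) = -6*w
(97 + p(E(-4, 6), -10)) + R = (97 - 6*0) + 70 = (97 + 0) + 70 = 97 + 70 = 167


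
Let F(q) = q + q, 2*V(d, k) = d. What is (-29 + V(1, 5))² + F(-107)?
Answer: 2393/4 ≈ 598.25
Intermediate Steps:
V(d, k) = d/2
F(q) = 2*q
(-29 + V(1, 5))² + F(-107) = (-29 + (½)*1)² + 2*(-107) = (-29 + ½)² - 214 = (-57/2)² - 214 = 3249/4 - 214 = 2393/4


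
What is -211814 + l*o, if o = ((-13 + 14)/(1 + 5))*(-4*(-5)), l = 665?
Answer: -628792/3 ≈ -2.0960e+5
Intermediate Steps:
o = 10/3 (o = (1/6)*20 = (1*(⅙))*20 = (⅙)*20 = 10/3 ≈ 3.3333)
-211814 + l*o = -211814 + 665*(10/3) = -211814 + 6650/3 = -628792/3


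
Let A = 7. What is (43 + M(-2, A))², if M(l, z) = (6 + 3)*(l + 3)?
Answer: 2704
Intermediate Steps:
M(l, z) = 27 + 9*l (M(l, z) = 9*(3 + l) = 27 + 9*l)
(43 + M(-2, A))² = (43 + (27 + 9*(-2)))² = (43 + (27 - 18))² = (43 + 9)² = 52² = 2704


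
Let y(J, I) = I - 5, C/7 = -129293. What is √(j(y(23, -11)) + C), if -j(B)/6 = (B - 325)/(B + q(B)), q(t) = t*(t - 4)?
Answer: I*√5227535702/76 ≈ 951.34*I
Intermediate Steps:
q(t) = t*(-4 + t)
C = -905051 (C = 7*(-129293) = -905051)
y(J, I) = -5 + I
j(B) = -6*(-325 + B)/(B + B*(-4 + B)) (j(B) = -6*(B - 325)/(B + B*(-4 + B)) = -6*(-325 + B)/(B + B*(-4 + B)))
√(j(y(23, -11)) + C) = √(6*(325 - (-5 - 11))/((-5 - 11)*(-3 + (-5 - 11))) - 905051) = √(6*(325 - 1*(-16))/(-16*(-3 - 16)) - 905051) = √(6*(-1/16)*(325 + 16)/(-19) - 905051) = √(6*(-1/16)*(-1/19)*341 - 905051) = √(1023/152 - 905051) = √(-137566729/152) = I*√5227535702/76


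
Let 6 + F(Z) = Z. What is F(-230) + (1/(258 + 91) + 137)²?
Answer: 2257433560/121801 ≈ 18534.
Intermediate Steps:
F(Z) = -6 + Z
F(-230) + (1/(258 + 91) + 137)² = (-6 - 230) + (1/(258 + 91) + 137)² = -236 + (1/349 + 137)² = -236 + (47814/349)² = -236 + 2286178596/121801 = 2257433560/121801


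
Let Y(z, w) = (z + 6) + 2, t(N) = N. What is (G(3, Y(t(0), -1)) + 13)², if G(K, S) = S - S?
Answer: 169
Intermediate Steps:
Y(z, w) = 8 + z (Y(z, w) = (6 + z) + 2 = 8 + z)
G(K, S) = 0
(G(3, Y(t(0), -1)) + 13)² = (0 + 13)² = 13² = 169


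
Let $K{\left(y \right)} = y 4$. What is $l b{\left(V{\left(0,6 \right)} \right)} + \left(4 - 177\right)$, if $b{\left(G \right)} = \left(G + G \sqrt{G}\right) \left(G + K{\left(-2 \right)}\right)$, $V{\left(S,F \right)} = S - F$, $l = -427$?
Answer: $-36041 - 35868 i \sqrt{6} \approx -36041.0 - 87858.0 i$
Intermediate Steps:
$K{\left(y \right)} = 4 y$
$b{\left(G \right)} = \left(-8 + G\right) \left(G + G^{\frac{3}{2}}\right)$ ($b{\left(G \right)} = \left(G + G \sqrt{G}\right) \left(G + 4 \left(-2\right)\right) = \left(G + G^{\frac{3}{2}}\right) \left(G - 8\right) = \left(G + G^{\frac{3}{2}}\right) \left(-8 + G\right) = \left(-8 + G\right) \left(G + G^{\frac{3}{2}}\right)$)
$l b{\left(V{\left(0,6 \right)} \right)} + \left(4 - 177\right) = - 427 \left(\left(0 - 6\right)^{2} + \left(0 - 6\right)^{\frac{5}{2}} - 8 \left(0 - 6\right) - 8 \left(0 - 6\right)^{\frac{3}{2}}\right) + \left(4 - 177\right) = - 427 \left(\left(-6\right)^{2} + \left(-6\right)^{\frac{5}{2}} - -48 - 8 \left(-6\right)^{\frac{3}{2}}\right) - 173 = - 427 \left(36 + 36 i \sqrt{6} + 48 - 8 \left(- 6 i \sqrt{6}\right)\right) - 173 = - 427 \left(36 + 36 i \sqrt{6} + 48 + 48 i \sqrt{6}\right) - 173 = - 427 \left(84 + 84 i \sqrt{6}\right) - 173 = \left(-35868 - 35868 i \sqrt{6}\right) - 173 = -36041 - 35868 i \sqrt{6}$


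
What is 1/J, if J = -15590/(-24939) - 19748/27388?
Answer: -170757333/16379113 ≈ -10.425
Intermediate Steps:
J = -16379113/170757333 (J = -15590*(-1/24939) - 19748*1/27388 = 15590/24939 - 4937/6847 = -16379113/170757333 ≈ -0.095920)
1/J = 1/(-16379113/170757333) = -170757333/16379113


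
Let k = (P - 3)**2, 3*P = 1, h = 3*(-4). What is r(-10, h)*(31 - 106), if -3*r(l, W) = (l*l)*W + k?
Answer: -268400/9 ≈ -29822.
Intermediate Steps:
h = -12
P = 1/3 (P = (1/3)*1 = 1/3 ≈ 0.33333)
k = 64/9 (k = (1/3 - 3)**2 = (-8/3)**2 = 64/9 ≈ 7.1111)
r(l, W) = -64/27 - W*l**2/3 (r(l, W) = -((l*l)*W + 64/9)/3 = -(l**2*W + 64/9)/3 = -(W*l**2 + 64/9)/3 = -(64/9 + W*l**2)/3 = -64/27 - W*l**2/3)
r(-10, h)*(31 - 106) = (-64/27 - 1/3*(-12)*(-10)**2)*(31 - 106) = (-64/27 - 1/3*(-12)*100)*(-75) = (-64/27 + 400)*(-75) = (10736/27)*(-75) = -268400/9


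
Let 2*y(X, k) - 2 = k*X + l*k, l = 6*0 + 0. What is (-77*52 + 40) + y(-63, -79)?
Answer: -2949/2 ≈ -1474.5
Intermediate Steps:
l = 0 (l = 0 + 0 = 0)
y(X, k) = 1 + X*k/2 (y(X, k) = 1 + (k*X + 0*k)/2 = 1 + (X*k + 0)/2 = 1 + (X*k)/2 = 1 + X*k/2)
(-77*52 + 40) + y(-63, -79) = (-77*52 + 40) + (1 + (1/2)*(-63)*(-79)) = (-4004 + 40) + (1 + 4977/2) = -3964 + 4979/2 = -2949/2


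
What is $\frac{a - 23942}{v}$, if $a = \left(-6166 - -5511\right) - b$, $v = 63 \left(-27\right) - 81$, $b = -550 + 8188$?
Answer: $\frac{10745}{594} \approx 18.089$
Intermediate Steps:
$b = 7638$
$v = -1782$ ($v = -1701 - 81 = -1782$)
$a = -8293$ ($a = \left(-6166 - -5511\right) - 7638 = \left(-6166 + 5511\right) - 7638 = -655 - 7638 = -8293$)
$\frac{a - 23942}{v} = \frac{-8293 - 23942}{-1782} = \left(-32235\right) \left(- \frac{1}{1782}\right) = \frac{10745}{594}$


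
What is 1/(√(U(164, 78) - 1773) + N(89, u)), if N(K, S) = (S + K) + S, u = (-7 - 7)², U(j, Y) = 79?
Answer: 481/233055 - 11*I*√14/233055 ≈ 0.0020639 - 0.0001766*I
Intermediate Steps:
u = 196 (u = (-14)² = 196)
N(K, S) = K + 2*S (N(K, S) = (K + S) + S = K + 2*S)
1/(√(U(164, 78) - 1773) + N(89, u)) = 1/(√(79 - 1773) + (89 + 2*196)) = 1/(√(-1694) + (89 + 392)) = 1/(11*I*√14 + 481) = 1/(481 + 11*I*√14)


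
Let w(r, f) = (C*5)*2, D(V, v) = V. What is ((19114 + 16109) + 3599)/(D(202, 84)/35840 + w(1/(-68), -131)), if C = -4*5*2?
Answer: -695690240/7167899 ≈ -97.056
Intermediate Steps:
C = -40 (C = -20*2 = -40)
w(r, f) = -400 (w(r, f) = -40*5*2 = -200*2 = -400)
((19114 + 16109) + 3599)/(D(202, 84)/35840 + w(1/(-68), -131)) = ((19114 + 16109) + 3599)/(202/35840 - 400) = (35223 + 3599)/(202*(1/35840) - 400) = 38822/(101/17920 - 400) = 38822/(-7167899/17920) = 38822*(-17920/7167899) = -695690240/7167899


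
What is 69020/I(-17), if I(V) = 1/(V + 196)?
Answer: 12354580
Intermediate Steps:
I(V) = 1/(196 + V)
69020/I(-17) = 69020/(1/(196 - 17)) = 69020/(1/179) = 69020*179 = 12354580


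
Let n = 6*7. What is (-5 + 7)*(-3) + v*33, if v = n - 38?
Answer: 126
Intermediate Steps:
n = 42
v = 4 (v = 42 - 38 = 4)
(-5 + 7)*(-3) + v*33 = (-5 + 7)*(-3) + 4*33 = 2*(-3) + 132 = -6 + 132 = 126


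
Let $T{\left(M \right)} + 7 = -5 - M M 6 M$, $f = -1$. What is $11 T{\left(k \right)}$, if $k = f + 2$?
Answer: $-198$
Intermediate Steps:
$k = 1$ ($k = -1 + 2 = 1$)
$T{\left(M \right)} = -12 - 6 M^{3}$ ($T{\left(M \right)} = -7 - \left(5 + M M 6 M\right) = -7 - \left(5 + M^{2} \cdot 6 M\right) = -7 - \left(5 + 6 M^{2} M\right) = -7 - \left(5 + 6 M^{3}\right) = -12 - 6 M^{3}$)
$11 T{\left(k \right)} = 11 \left(-12 - 6 \cdot 1^{3}\right) = 11 \left(-12 - 6\right) = 11 \left(-18\right) = -198$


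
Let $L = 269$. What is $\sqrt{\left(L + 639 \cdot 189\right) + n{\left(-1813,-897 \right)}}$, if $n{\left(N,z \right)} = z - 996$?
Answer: $\sqrt{119147} \approx 345.18$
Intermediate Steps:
$n{\left(N,z \right)} = -996 + z$
$\sqrt{\left(L + 639 \cdot 189\right) + n{\left(-1813,-897 \right)}} = \sqrt{\left(269 + 639 \cdot 189\right) - 1893} = \sqrt{\left(269 + 120771\right) - 1893} = \sqrt{121040 - 1893} = \sqrt{119147}$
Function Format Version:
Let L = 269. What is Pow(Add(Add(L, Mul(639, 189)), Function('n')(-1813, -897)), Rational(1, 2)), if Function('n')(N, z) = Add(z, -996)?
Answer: Pow(119147, Rational(1, 2)) ≈ 345.18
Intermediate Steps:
Function('n')(N, z) = Add(-996, z)
Pow(Add(Add(L, Mul(639, 189)), Function('n')(-1813, -897)), Rational(1, 2)) = Pow(Add(Add(269, Mul(639, 189)), Add(-996, -897)), Rational(1, 2)) = Pow(Add(Add(269, 120771), -1893), Rational(1, 2)) = Pow(Add(121040, -1893), Rational(1, 2)) = Pow(119147, Rational(1, 2))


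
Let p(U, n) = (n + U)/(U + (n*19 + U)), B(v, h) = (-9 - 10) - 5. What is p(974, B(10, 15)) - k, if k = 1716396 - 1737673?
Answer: 15873117/746 ≈ 21278.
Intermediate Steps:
B(v, h) = -24 (B(v, h) = -19 - 5 = -24)
p(U, n) = (U + n)/(2*U + 19*n) (p(U, n) = (U + n)/(U + (19*n + U)) = (U + n)/(U + (U + 19*n)) = (U + n)/(2*U + 19*n))
k = -21277
p(974, B(10, 15)) - k = (974 - 24)/(2*974 + 19*(-24)) - 1*(-21277) = 950/(1948 - 456) + 21277 = 950/1492 + 21277 = (1/1492)*950 + 21277 = 475/746 + 21277 = 15873117/746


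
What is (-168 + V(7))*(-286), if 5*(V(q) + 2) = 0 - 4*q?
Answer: 251108/5 ≈ 50222.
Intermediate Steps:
V(q) = -2 - 4*q/5 (V(q) = -2 + (0 - 4*q)/5 = -2 + (-4*q)/5 = -2 - 4*q/5)
(-168 + V(7))*(-286) = (-168 + (-2 - ⅘*7))*(-286) = (-168 + (-2 - 28/5))*(-286) = (-168 - 38/5)*(-286) = -878/5*(-286) = 251108/5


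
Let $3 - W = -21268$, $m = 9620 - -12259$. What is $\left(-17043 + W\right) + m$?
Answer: $26107$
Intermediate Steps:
$m = 21879$ ($m = 9620 + 12259 = 21879$)
$W = 21271$ ($W = 3 - -21268 = 3 + 21268 = 21271$)
$\left(-17043 + W\right) + m = \left(-17043 + 21271\right) + 21879 = 4228 + 21879 = 26107$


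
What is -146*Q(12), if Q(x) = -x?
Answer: 1752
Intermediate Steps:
-146*Q(12) = -(-146)*12 = -146*(-12) = 1752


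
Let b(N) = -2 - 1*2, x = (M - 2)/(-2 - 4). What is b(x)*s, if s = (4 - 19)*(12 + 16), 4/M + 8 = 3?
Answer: 1680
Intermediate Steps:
M = -4/5 (M = 4/(-8 + 3) = 4/(-5) = 4*(-1/5) = -4/5 ≈ -0.80000)
x = 7/15 (x = (-4/5 - 2)/(-2 - 4) = -14/5/(-6) = -14/5*(-1/6) = 7/15 ≈ 0.46667)
b(N) = -4 (b(N) = -2 - 2 = -4)
s = -420 (s = -15*28 = -420)
b(x)*s = -4*(-420) = 1680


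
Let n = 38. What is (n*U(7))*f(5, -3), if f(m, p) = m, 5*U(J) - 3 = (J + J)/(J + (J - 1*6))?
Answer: 361/2 ≈ 180.50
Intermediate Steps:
U(J) = ⅗ + 2*J/(5*(-6 + 2*J)) (U(J) = ⅗ + ((J + J)/(J + (J - 1*6)))/5 = ⅗ + ((2*J)/(J + (J - 6)))/5 = ⅗ + ((2*J)/(J + (-6 + J)))/5 = ⅗ + ((2*J)/(-6 + 2*J))/5 = ⅗ + (2*J/(-6 + 2*J))/5 = ⅗ + 2*J/(5*(-6 + 2*J)))
(n*U(7))*f(5, -3) = (38*((-9 + 4*7)/(5*(-3 + 7))))*5 = (38*((⅕)*(-9 + 28)/4))*5 = (38*((⅕)*(¼)*19))*5 = (38*(19/20))*5 = (361/10)*5 = 361/2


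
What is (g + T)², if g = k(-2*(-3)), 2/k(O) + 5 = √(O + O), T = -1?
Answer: 577/169 + 184*√3/169 ≈ 5.3000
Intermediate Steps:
k(O) = 2/(-5 + √2*√O) (k(O) = 2/(-5 + √(O + O)) = 2/(-5 + √(2*O)) = 2/(-5 + √2*√O))
g = 2/(-5 + 2*√3) (g = 2/(-5 + √2*√(-2*(-3))) = 2/(-5 + √2*√6) = 2/(-5 + 2*√3) ≈ -1.3022)
(g + T)² = ((-10/13 - 4*√3/13) - 1)² = (-23/13 - 4*√3/13)²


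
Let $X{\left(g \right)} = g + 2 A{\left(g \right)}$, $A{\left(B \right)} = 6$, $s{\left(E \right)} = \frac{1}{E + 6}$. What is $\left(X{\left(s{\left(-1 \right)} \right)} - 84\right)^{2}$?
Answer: $\frac{128881}{25} \approx 5155.2$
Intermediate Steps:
$s{\left(E \right)} = \frac{1}{6 + E}$
$X{\left(g \right)} = 12 + g$ ($X{\left(g \right)} = g + 2 \cdot 6 = g + 12 = 12 + g$)
$\left(X{\left(s{\left(-1 \right)} \right)} - 84\right)^{2} = \left(\left(12 + \frac{1}{6 - 1}\right) - 84\right)^{2} = \left(\left(12 + \frac{1}{5}\right) - 84\right)^{2} = \left(\frac{61}{5} - 84\right)^{2} = \left(- \frac{359}{5}\right)^{2} = \frac{128881}{25}$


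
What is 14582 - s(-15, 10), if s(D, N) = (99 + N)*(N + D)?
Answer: 15127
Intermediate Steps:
s(D, N) = (99 + N)*(D + N)
14582 - s(-15, 10) = 14582 - (10² + 99*(-15) + 99*10 - 15*10) = 14582 - (100 - 1485 + 990 - 150) = 14582 - 1*(-545) = 14582 + 545 = 15127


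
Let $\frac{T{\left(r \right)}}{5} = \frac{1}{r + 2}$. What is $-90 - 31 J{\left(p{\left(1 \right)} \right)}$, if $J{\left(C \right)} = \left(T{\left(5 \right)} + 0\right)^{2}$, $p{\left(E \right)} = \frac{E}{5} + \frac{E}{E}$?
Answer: $- \frac{5185}{49} \approx -105.82$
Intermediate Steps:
$T{\left(r \right)} = \frac{5}{2 + r}$ ($T{\left(r \right)} = \frac{5}{r + 2} = \frac{5}{2 + r}$)
$p{\left(E \right)} = 1 + \frac{E}{5}$ ($p{\left(E \right)} = E \frac{1}{5} + 1 = \frac{E}{5} + 1 = 1 + \frac{E}{5}$)
$J{\left(C \right)} = \frac{25}{49}$ ($J{\left(C \right)} = \left(\frac{5}{2 + 5} + 0\right)^{2} = \left(\frac{5}{7} + 0\right)^{2} = \left(\frac{5}{7}\right)^{2} = \frac{25}{49}$)
$-90 - 31 J{\left(p{\left(1 \right)} \right)} = -90 - \frac{775}{49} = - \frac{5185}{49}$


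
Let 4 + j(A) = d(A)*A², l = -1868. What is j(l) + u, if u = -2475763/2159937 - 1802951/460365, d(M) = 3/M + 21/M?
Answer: -14862710646441254/331453132335 ≈ -44841.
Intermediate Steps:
d(M) = 24/M
u = -1678005069194/331453132335 (u = -2475763*1/2159937 - 1802951*1/460365 = -2475763/2159937 - 1802951/460365 = -1678005069194/331453132335 ≈ -5.0626)
j(A) = -4 + 24*A (j(A) = -4 + (24/A)*A² = -4 + 24*A)
j(l) + u = (-4 + 24*(-1868)) - 1678005069194/331453132335 = (-4 - 44832) - 1678005069194/331453132335 = -44836 - 1678005069194/331453132335 = -14862710646441254/331453132335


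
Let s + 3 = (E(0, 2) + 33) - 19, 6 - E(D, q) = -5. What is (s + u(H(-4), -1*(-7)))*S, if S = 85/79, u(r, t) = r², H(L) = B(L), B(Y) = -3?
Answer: 2635/79 ≈ 33.354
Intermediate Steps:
E(D, q) = 11 (E(D, q) = 6 - 1*(-5) = 6 + 5 = 11)
H(L) = -3
s = 22 (s = -3 + ((11 + 33) - 19) = -3 + (44 - 19) = -3 + 25 = 22)
S = 85/79 (S = 85*(1/79) = 85/79 ≈ 1.0759)
(s + u(H(-4), -1*(-7)))*S = (22 + (-3)²)*(85/79) = (22 + 9)*(85/79) = 31*(85/79) = 2635/79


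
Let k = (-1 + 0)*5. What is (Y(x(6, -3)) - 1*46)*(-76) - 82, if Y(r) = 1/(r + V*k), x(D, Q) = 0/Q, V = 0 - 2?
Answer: 17032/5 ≈ 3406.4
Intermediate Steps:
V = -2
x(D, Q) = 0
k = -5 (k = -1*5 = -5)
Y(r) = 1/(10 + r) (Y(r) = 1/(r - 2*(-5)) = 1/(r + 10) = 1/(10 + r))
(Y(x(6, -3)) - 1*46)*(-76) - 82 = (1/(10 + 0) - 1*46)*(-76) - 82 = (1/10 - 46)*(-76) - 82 = -459/10*(-76) - 82 = 17442/5 - 82 = 17032/5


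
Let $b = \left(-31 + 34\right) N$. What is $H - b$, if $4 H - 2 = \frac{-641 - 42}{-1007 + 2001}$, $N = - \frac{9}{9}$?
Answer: $\frac{13233}{3976} \approx 3.3282$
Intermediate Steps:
$N = -1$ ($N = \left(-9\right) \frac{1}{9} = -1$)
$H = \frac{1305}{3976}$ ($H = \frac{1}{2} + \frac{\left(-641 - 42\right) \frac{1}{-1007 + 2001}}{4} = \frac{1}{2} + \frac{\left(-683\right) \frac{1}{994}}{4} = \frac{1}{2} + \frac{1}{4} \left(- \frac{683}{994}\right) = \frac{1}{2} - \frac{683}{3976} = \frac{1305}{3976} \approx 0.32822$)
$b = -3$ ($b = \left(-31 + 34\right) \left(-1\right) = 3 \left(-1\right) = -3$)
$H - b = \frac{1305}{3976} - -3 = \frac{1305}{3976} + 3 = \frac{13233}{3976}$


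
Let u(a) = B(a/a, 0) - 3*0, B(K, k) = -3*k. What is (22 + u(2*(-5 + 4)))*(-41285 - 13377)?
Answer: -1202564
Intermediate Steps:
u(a) = 0 (u(a) = -3*0 - 3*0 = 0 + 0 = 0)
(22 + u(2*(-5 + 4)))*(-41285 - 13377) = (22 + 0)*(-41285 - 13377) = 22*(-54662) = -1202564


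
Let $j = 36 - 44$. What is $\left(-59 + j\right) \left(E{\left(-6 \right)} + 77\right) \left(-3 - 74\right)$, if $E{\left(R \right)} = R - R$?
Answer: $397243$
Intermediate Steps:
$E{\left(R \right)} = 0$
$j = -8$ ($j = 36 - 44 = -8$)
$\left(-59 + j\right) \left(E{\left(-6 \right)} + 77\right) \left(-3 - 74\right) = \left(-59 - 8\right) \left(0 + 77\right) \left(-3 - 74\right) = - 67 \cdot 77 \left(-77\right) = \left(-67\right) \left(-5929\right) = 397243$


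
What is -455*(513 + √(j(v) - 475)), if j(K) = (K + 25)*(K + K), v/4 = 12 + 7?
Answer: -233415 - 1365*√1653 ≈ -2.8891e+5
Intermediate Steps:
v = 76 (v = 4*(12 + 7) = 4*19 = 76)
j(K) = 2*K*(25 + K) (j(K) = (25 + K)*(2*K) = 2*K*(25 + K))
-455*(513 + √(j(v) - 475)) = -455*(513 + √(2*76*(25 + 76) - 475)) = -455*(513 + √(2*76*101 - 475)) = -455*(513 + √(15352 - 475)) = -455*(513 + √14877) = -455*(513 + 3*√1653) = -233415 - 1365*√1653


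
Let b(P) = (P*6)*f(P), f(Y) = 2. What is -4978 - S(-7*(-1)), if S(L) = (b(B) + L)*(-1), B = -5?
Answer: -5031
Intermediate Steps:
b(P) = 12*P (b(P) = (P*6)*2 = (6*P)*2 = 12*P)
S(L) = 60 - L (S(L) = (12*(-5) + L)*(-1) = (-60 + L)*(-1) = 60 - L)
-4978 - S(-7*(-1)) = -4978 - (60 - (-7)*(-1)) = -4978 - (60 - 1*7) = -4978 - (60 - 7) = -4978 - 1*53 = -4978 - 53 = -5031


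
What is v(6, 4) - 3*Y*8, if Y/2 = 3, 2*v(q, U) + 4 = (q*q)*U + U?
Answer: -72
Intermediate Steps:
v(q, U) = -2 + U/2 + U*q²/2 (v(q, U) = -2 + ((q*q)*U + U)/2 = -2 + (q²*U + U)/2 = -2 + (U*q² + U)/2 = -2 + (U + U*q²)/2 = -2 + (U/2 + U*q²/2) = -2 + U/2 + U*q²/2)
Y = 6 (Y = 2*3 = 6)
v(6, 4) - 3*Y*8 = (-2 + (½)*4 + (½)*4*6²) - 3*6*8 = (-2 + 2 + (½)*4*36) - 18*8 = (-2 + 2 + 72) - 144 = 72 - 144 = -72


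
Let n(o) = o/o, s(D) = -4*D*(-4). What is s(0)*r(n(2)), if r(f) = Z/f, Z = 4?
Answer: 0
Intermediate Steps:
s(D) = 16*D
n(o) = 1
r(f) = 4/f
s(0)*r(n(2)) = (16*0)*(4/1) = 0*(4*1) = 0*4 = 0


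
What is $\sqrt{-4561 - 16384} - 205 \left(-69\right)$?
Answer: $14145 + i \sqrt{20945} \approx 14145.0 + 144.72 i$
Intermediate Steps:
$\sqrt{-4561 - 16384} - 205 \left(-69\right) = \sqrt{-20945} - -14145 = i \sqrt{20945} + 14145 = 14145 + i \sqrt{20945}$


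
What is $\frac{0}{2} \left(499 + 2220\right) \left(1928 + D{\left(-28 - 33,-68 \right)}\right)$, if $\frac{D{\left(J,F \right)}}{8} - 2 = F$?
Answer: $0$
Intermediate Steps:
$D{\left(J,F \right)} = 16 + 8 F$
$\frac{0}{2} \left(499 + 2220\right) \left(1928 + D{\left(-28 - 33,-68 \right)}\right) = \frac{0}{2} \left(499 + 2220\right) \left(1928 + \left(16 + 8 \left(-68\right)\right)\right) = 0 \cdot \frac{1}{2} \cdot 2719 \left(1928 + \left(16 - 544\right)\right) = 0 \cdot 2719 \left(1928 - 528\right) = 0 \cdot 2719 \cdot 1400 = 0 \cdot 3806600 = 0$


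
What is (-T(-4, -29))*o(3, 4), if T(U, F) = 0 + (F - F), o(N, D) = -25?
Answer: 0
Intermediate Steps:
T(U, F) = 0 (T(U, F) = 0 + 0 = 0)
(-T(-4, -29))*o(3, 4) = -1*0*(-25) = 0*(-25) = 0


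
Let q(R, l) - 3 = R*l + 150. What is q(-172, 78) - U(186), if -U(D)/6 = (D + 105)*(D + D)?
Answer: 636249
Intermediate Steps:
U(D) = -12*D*(105 + D) (U(D) = -6*(D + 105)*(D + D) = -6*(105 + D)*2*D = -12*D*(105 + D))
q(R, l) = 153 + R*l (q(R, l) = 3 + (R*l + 150) = 3 + (150 + R*l) = 153 + R*l)
q(-172, 78) - U(186) = (153 - 172*78) - (-12)*186*(105 + 186) = (153 - 13416) - (-12)*186*291 = -13263 - 1*(-649512) = -13263 + 649512 = 636249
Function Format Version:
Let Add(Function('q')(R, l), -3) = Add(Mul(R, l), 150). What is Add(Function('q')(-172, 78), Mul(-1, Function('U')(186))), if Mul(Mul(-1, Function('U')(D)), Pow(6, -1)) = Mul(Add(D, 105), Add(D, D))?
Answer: 636249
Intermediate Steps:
Function('U')(D) = Mul(-12, D, Add(105, D)) (Function('U')(D) = Mul(-6, Mul(Add(D, 105), Add(D, D))) = Mul(-6, Mul(Add(105, D), Mul(2, D))) = Mul(-6, Mul(2, D, Add(105, D))) = Mul(-12, D, Add(105, D)))
Function('q')(R, l) = Add(153, Mul(R, l)) (Function('q')(R, l) = Add(3, Add(Mul(R, l), 150)) = Add(3, Add(150, Mul(R, l))) = Add(153, Mul(R, l)))
Add(Function('q')(-172, 78), Mul(-1, Function('U')(186))) = Add(Add(153, Mul(-172, 78)), Mul(-1, Mul(-12, 186, Add(105, 186)))) = Add(Add(153, -13416), Mul(-1, Mul(-12, 186, 291))) = Add(-13263, Mul(-1, -649512)) = Add(-13263, 649512) = 636249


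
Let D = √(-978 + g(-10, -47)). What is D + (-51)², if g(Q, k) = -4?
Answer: 2601 + I*√982 ≈ 2601.0 + 31.337*I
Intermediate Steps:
D = I*√982 (D = √(-978 - 4) = √(-982) = I*√982 ≈ 31.337*I)
D + (-51)² = I*√982 + (-51)² = I*√982 + 2601 = 2601 + I*√982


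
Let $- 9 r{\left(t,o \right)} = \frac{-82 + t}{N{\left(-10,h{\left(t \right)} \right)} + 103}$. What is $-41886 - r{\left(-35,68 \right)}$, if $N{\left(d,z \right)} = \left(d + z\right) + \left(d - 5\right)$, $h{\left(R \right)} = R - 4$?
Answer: $- \frac{125659}{3} \approx -41886.0$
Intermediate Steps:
$h{\left(R \right)} = -4 + R$ ($h{\left(R \right)} = R - 4 = -4 + R$)
$N{\left(d,z \right)} = -5 + z + 2 d$ ($N{\left(d,z \right)} = \left(d + z\right) + \left(d - 5\right) = \left(d + z\right) + \left(-5 + d\right) = -5 + z + 2 d$)
$r{\left(t,o \right)} = - \frac{-82 + t}{9 \left(74 + t\right)}$ ($r{\left(t,o \right)} = - \frac{\left(-82 + t\right) \frac{1}{\left(-5 + \left(-4 + t\right) + 2 \left(-10\right)\right) + 103}}{9} = - \frac{\left(-82 + t\right) \frac{1}{\left(-5 + \left(-4 + t\right) - 20\right) + 103}}{9} = - \frac{\left(-82 + t\right) \frac{1}{\left(-29 + t\right) + 103}}{9} = - \frac{\left(-82 + t\right) \frac{1}{74 + t}}{9} = - \frac{\frac{1}{74 + t} \left(-82 + t\right)}{9} = - \frac{-82 + t}{9 \left(74 + t\right)}$)
$-41886 - r{\left(-35,68 \right)} = -41886 - \frac{82 - -35}{9 \left(74 - 35\right)} = -41886 - \frac{82 + 35}{9 \cdot 39} = -41886 - \frac{1}{9} \cdot \frac{1}{39} \cdot 117 = -41886 - \frac{1}{3} = - \frac{125659}{3}$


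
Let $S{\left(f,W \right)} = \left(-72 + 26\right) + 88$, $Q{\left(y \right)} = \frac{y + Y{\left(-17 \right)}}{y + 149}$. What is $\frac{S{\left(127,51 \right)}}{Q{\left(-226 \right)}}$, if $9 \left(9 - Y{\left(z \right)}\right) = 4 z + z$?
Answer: $\frac{14553}{934} \approx 15.581$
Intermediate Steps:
$Y{\left(z \right)} = 9 - \frac{5 z}{9}$ ($Y{\left(z \right)} = 9 - \frac{4 z + z}{9} = 9 - \frac{5 z}{9}$)
$Q{\left(y \right)} = \frac{\frac{166}{9} + y}{149 + y}$ ($Q{\left(y \right)} = \frac{y + \left(9 - - \frac{85}{9}\right)}{y + 149} = \frac{y + \left(9 + \frac{85}{9}\right)}{149 + y} = \frac{y + \frac{166}{9}}{149 + y} = \frac{\frac{166}{9} + y}{149 + y}$)
$S{\left(f,W \right)} = 42$ ($S{\left(f,W \right)} = -46 + 88 = 42$)
$\frac{S{\left(127,51 \right)}}{Q{\left(-226 \right)}} = \frac{42}{\frac{1}{149 - 226} \left(\frac{166}{9} - 226\right)} = \frac{42}{\frac{1}{-77} \left(- \frac{1868}{9}\right)} = \frac{42}{\left(- \frac{1}{77}\right) \left(- \frac{1868}{9}\right)} = \frac{42}{\frac{1868}{693}} = 42 \cdot \frac{693}{1868} = \frac{14553}{934}$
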